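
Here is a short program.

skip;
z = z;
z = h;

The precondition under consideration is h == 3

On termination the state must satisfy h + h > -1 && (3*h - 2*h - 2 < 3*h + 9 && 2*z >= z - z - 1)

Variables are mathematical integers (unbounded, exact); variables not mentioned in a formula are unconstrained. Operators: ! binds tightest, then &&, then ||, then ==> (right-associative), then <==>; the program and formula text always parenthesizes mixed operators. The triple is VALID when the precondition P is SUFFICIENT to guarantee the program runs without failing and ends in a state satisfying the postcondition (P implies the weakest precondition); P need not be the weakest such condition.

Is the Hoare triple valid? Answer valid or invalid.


Working backward. After the program, the postcondition h + h > -1 && (3*h - 2*h - 2 < 3*h + 9 && 2*z >= z - z - 1) must hold; in canonical form it is 2*h > -1 && 2*h > -11 && 2*z >= -1.
Before z := h: 2*h > -1 && 2*h > -11 && 2*h >= -1
Before z := z: 2*h > -1 && 2*h > -11 && 2*h >= -1
Before skip: 2*h > -1 && 2*h > -11 && 2*h >= -1
The weakest precondition is 2*h > -1 && 2*h > -11 && 2*h >= -1.
Check whether h == 3 implies it.
Every state satisfying the precondition satisfies the weakest precondition: the implication holds.
Answer: valid


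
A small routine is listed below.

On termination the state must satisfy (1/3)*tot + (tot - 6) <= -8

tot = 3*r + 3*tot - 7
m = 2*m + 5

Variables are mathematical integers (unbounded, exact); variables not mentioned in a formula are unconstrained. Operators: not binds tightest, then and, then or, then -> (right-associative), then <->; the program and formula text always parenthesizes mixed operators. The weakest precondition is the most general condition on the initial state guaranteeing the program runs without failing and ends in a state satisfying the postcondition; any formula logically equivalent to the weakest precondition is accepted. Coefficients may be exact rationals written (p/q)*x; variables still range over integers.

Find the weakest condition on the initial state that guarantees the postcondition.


Working backward. After the program, the postcondition (1/3)*tot + (tot - 6) <= -8 must hold; in canonical form it is (4/3)*tot <= -2.
Before m := 2*m + 5: (4/3)*tot <= -2
Before tot := 3*r + 3*tot - 7: 4*r + 4*tot <= 22/3
Answer: WP = 4*r + 4*tot <= 22/3


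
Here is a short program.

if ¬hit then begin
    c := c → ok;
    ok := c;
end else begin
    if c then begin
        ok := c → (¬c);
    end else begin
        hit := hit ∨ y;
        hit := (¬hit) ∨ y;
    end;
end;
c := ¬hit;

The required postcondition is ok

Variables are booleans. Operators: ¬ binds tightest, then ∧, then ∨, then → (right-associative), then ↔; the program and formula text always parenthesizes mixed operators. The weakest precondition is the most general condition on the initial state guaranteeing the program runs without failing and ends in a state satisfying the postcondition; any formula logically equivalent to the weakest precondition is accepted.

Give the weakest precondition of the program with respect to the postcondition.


Working backward. After the program, ok must hold.
Before c := ¬hit: ok
Then branch requires c → ok; else branch requires (c → (c → (¬c))) ∧ ((¬c) → ok).
Before the if: ((¬hit) → (c → ok)) ∧ (hit → ((c → (c → (¬c))) ∧ ((¬c) → ok)))
Answer: WP = ((¬hit) → (c → ok)) ∧ (hit → ((c → (c → (¬c))) ∧ ((¬c) → ok)))


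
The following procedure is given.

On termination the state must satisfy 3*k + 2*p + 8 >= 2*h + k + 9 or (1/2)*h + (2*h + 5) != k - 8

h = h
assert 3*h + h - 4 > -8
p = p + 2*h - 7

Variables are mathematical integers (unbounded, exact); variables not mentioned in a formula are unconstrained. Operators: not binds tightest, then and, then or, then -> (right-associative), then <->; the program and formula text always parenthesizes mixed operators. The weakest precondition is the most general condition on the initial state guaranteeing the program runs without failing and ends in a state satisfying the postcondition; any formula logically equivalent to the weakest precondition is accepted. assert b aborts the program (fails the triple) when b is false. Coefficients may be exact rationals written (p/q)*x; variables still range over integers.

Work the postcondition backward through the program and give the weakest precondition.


Working backward. After the program, the postcondition 3*k + 2*p + 8 >= 2*h + k + 9 or (1/2)*h + (2*h + 5) != k - 8 must hold; in canonical form it is 2*k + 2*p >= 2*h + 1 or (5/2)*h != k - 13.
Before p := p + 2*h - 7: 2*h + 2*k + 2*p >= 15 or (5/2)*h != k - 13
Before assert 3*h + h - 4 > -8: 4*h > -4 and (2*h + 2*k + 2*p >= 15 or (5/2)*h != k - 13)
Before h := h: 4*h > -4 and (2*h + 2*k + 2*p >= 15 or (5/2)*h != k - 13)
Answer: WP = 4*h > -4 and (2*h + 2*k + 2*p >= 15 or (5/2)*h != k - 13)


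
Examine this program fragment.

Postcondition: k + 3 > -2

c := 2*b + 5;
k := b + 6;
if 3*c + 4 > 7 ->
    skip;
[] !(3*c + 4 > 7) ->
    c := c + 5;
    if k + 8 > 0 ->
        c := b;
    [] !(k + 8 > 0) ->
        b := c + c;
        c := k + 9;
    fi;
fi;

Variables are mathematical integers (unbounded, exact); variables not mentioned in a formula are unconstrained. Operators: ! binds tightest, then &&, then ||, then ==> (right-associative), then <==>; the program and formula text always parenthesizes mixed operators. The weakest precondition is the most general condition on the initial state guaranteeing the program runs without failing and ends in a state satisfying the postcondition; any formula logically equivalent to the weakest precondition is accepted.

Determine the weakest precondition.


Working backward. After the program, the postcondition k + 3 > -2 must hold; in canonical form it is k > -5.
Then branch requires k > -5; else branch requires (k > -8 ==> k > -5) && ((!(k > -8)) ==> k > -5).
Before the if: (3*c > 3 ==> k > -5) && ((!(3*c > 3)) ==> ((k > -8 ==> k > -5) && ((!(k > -8)) ==> k > -5)))
Before k := b + 6: (3*c > 3 ==> b > -11) && ((!(3*c > 3)) ==> ((b > -14 ==> b > -11) && ((!(b > -14)) ==> b > -11)))
Before c := 2*b + 5: (6*b > -12 ==> b > -11) && ((!(6*b > -12)) ==> ((b > -14 ==> b > -11) && ((!(b > -14)) ==> b > -11)))
Answer: WP = (6*b > -12 ==> b > -11) && ((!(6*b > -12)) ==> ((b > -14 ==> b > -11) && ((!(b > -14)) ==> b > -11)))


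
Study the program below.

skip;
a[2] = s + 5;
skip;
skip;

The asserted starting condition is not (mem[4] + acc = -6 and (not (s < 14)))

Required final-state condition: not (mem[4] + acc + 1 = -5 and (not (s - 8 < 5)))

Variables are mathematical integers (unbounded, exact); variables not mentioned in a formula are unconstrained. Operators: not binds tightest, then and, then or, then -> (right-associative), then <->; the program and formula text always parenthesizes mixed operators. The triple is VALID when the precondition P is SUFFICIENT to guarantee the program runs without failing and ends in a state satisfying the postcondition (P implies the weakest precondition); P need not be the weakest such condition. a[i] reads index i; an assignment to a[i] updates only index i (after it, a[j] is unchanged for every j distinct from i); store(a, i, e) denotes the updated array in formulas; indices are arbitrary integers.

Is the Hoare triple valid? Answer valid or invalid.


Working backward. After the program, the postcondition not (mem[4] + acc + 1 = -5 and (not (s - 8 < 5))) must hold; in canonical form it is not (mem[4] + acc = -6 and (not (s < 13))).
Before skip: not (mem[4] + acc = -6 and (not (s < 13)))
Before skip: not (mem[4] + acc = -6 and (not (s < 13)))
Before a[2] := s + 5: not (mem[4] + acc = -6 and (not (s < 13)))
Before skip: not (mem[4] + acc = -6 and (not (s < 13)))
The weakest precondition is not (mem[4] + acc = -6 and (not (s < 13))).
Check whether not (mem[4] + acc = -6 and (not (s < 14))) implies it.
Countermodel: at the initial state acc = -6, mem = {[4] = 0, elsewhere 0}, s = 13, the precondition holds but the weakest precondition fails.
Answer: invalid


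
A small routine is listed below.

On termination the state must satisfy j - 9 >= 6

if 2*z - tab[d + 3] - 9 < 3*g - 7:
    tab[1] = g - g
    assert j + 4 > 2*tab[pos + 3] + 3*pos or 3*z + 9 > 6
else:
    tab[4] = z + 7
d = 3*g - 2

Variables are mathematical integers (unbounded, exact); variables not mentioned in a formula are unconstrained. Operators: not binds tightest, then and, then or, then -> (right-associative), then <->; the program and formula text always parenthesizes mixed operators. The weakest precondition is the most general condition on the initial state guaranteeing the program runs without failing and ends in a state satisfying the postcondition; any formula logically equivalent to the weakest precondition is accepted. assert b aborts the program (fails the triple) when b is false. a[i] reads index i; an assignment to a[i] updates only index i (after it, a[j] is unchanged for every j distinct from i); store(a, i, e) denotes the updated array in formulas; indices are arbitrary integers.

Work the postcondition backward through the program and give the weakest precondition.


Working backward. After the program, the postcondition j - 9 >= 6 must hold; in canonical form it is j >= 15.
Before d := 3*g - 2: j >= 15
Then branch requires (j > 2*store(tab, 1, 0)[pos + 3] + 3*pos - 4 or 3*z > -3) and j >= 15; else branch requires j >= 15.
Before the if: (2*z < tab[d + 3] + 3*g + 2 -> ((j > 2*store(tab, 1, 0)[pos + 3] + 3*pos - 4 or 3*z > -3) and j >= 15)) and ((not (2*z < tab[d + 3] + 3*g + 2)) -> j >= 15)
Answer: WP = (2*z < tab[d + 3] + 3*g + 2 -> ((j > 2*store(tab, 1, 0)[pos + 3] + 3*pos - 4 or 3*z > -3) and j >= 15)) and ((not (2*z < tab[d + 3] + 3*g + 2)) -> j >= 15)


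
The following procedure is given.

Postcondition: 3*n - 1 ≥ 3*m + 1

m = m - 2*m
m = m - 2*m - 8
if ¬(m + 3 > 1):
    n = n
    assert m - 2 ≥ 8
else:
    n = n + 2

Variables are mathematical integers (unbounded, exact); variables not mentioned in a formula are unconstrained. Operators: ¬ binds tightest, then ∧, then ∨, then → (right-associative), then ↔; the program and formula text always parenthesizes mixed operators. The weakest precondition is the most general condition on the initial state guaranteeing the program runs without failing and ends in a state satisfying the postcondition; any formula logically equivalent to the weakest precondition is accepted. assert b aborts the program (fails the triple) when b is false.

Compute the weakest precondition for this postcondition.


Working backward. After the program, the postcondition 3*n - 1 ≥ 3*m + 1 must hold; in canonical form it is 3*n ≥ 3*m + 2.
Then branch requires m ≥ 10 ∧ 3*n ≥ 3*m + 2; else branch requires 3*n ≥ 3*m - 4.
Before the if: ((¬(m > -2)) → (m ≥ 10 ∧ 3*n ≥ 3*m + 2)) ∧ (m > -2 → 3*n ≥ 3*m - 4)
Before m := m - 2*m - 8: ((¬(m < -6)) → (m ≤ -18 ∧ 3*m + 3*n ≥ -22)) ∧ (m < -6 → 3*m + 3*n ≥ -28)
Before m := m - 2*m: ((¬(m > 6)) → (m ≥ 18 ∧ 3*n ≥ 3*m - 22)) ∧ (m > 6 → 3*n ≥ 3*m - 28)
Answer: WP = ((¬(m > 6)) → (m ≥ 18 ∧ 3*n ≥ 3*m - 22)) ∧ (m > 6 → 3*n ≥ 3*m - 28)


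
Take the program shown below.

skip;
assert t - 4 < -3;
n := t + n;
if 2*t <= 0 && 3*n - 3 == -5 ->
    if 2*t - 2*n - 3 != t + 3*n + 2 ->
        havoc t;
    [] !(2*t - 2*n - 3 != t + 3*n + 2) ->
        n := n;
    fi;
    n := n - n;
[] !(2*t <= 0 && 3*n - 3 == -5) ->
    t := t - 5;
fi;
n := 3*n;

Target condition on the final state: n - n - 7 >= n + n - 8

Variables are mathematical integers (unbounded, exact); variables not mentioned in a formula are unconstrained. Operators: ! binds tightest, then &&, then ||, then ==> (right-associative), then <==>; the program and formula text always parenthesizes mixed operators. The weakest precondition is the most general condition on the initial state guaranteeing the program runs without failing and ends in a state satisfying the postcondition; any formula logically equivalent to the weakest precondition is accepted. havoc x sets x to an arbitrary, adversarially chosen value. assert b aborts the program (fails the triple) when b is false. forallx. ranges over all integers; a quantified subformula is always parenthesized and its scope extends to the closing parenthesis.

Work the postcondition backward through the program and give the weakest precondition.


Working backward. After the program, the postcondition n - n - 7 >= n + n - 8 must hold; in canonical form it is 2*n <= 1.
Before n := 3*n: 6*n <= 1
Then branch requires true; else branch requires 6*n <= 1.
Before the if: (!(2*t <= 0 && 3*n == -2)) ==> 6*n <= 1
Before n := t + n: (!(2*t <= 0 && 3*n + 3*t == -2)) ==> 6*n + 6*t <= 1
Before assert t - 4 < -3: t < 1 && ((!(2*t <= 0 && 3*n + 3*t == -2)) ==> 6*n + 6*t <= 1)
Before skip: t < 1 && ((!(2*t <= 0 && 3*n + 3*t == -2)) ==> 6*n + 6*t <= 1)
Answer: WP = t < 1 && ((!(2*t <= 0 && 3*n + 3*t == -2)) ==> 6*n + 6*t <= 1)


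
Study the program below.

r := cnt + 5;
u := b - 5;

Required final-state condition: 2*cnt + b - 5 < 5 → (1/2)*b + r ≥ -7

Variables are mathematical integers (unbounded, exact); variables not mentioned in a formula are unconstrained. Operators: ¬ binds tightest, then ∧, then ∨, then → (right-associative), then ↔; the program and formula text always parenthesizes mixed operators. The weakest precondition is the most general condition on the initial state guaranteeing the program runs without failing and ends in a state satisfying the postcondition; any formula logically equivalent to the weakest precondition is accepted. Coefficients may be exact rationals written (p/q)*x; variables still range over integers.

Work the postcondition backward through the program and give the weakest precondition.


Working backward. After the program, the postcondition 2*cnt + b - 5 < 5 → (1/2)*b + r ≥ -7 must hold; in canonical form it is b + 2*cnt < 10 → (1/2)*b + r ≥ -7.
Before u := b - 5: b + 2*cnt < 10 → (1/2)*b + r ≥ -7
Before r := cnt + 5: b + 2*cnt < 10 → (1/2)*b + cnt ≥ -12
Answer: WP = b + 2*cnt < 10 → (1/2)*b + cnt ≥ -12


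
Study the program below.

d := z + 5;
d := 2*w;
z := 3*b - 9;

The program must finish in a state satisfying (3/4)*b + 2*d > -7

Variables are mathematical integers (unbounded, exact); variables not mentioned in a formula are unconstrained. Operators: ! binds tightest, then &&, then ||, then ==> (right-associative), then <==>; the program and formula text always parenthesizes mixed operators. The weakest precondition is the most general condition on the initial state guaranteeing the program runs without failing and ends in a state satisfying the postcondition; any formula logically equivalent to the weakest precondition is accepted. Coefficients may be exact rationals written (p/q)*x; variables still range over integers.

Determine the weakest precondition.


Working backward. After the program, (3/4)*b + 2*d > -7 must hold.
Before z := 3*b - 9: (3/4)*b + 2*d > -7
Before d := 2*w: (3/4)*b + 4*w > -7
Before d := z + 5: (3/4)*b + 4*w > -7
Answer: WP = (3/4)*b + 4*w > -7


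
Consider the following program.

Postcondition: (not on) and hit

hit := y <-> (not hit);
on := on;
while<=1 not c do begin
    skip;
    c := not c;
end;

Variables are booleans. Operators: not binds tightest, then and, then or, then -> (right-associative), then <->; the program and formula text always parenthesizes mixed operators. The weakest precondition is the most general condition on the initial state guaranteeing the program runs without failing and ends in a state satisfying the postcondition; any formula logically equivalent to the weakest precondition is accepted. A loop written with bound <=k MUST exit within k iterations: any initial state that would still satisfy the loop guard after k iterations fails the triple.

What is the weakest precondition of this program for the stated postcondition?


Working backward. After the program, (not on) and hit must hold.
Before the loop (bound <=1), unroll the exhaustion recursion (WP_0 = exit-now case; WP_j = one more guarded iteration, up to j = 1):
  WP_0: c and (not on) and hit
  WP_1: ((not c) -> ((not c) and (not on) and hit)) and (c -> ((not on) and hit))
So before the loop: ((not c) -> ((not c) and (not on) and hit)) and (c -> ((not on) and hit))
Before on := on: ((not c) -> ((not c) and (not on) and hit)) and (c -> ((not on) and hit))
Before hit := y <-> (not hit): ((not c) -> ((not c) and (not on) and (y <-> (not hit)))) and (c -> ((not on) and (y <-> (not hit))))
Answer: WP = ((not c) -> ((not c) and (not on) and (y <-> (not hit)))) and (c -> ((not on) and (y <-> (not hit))))


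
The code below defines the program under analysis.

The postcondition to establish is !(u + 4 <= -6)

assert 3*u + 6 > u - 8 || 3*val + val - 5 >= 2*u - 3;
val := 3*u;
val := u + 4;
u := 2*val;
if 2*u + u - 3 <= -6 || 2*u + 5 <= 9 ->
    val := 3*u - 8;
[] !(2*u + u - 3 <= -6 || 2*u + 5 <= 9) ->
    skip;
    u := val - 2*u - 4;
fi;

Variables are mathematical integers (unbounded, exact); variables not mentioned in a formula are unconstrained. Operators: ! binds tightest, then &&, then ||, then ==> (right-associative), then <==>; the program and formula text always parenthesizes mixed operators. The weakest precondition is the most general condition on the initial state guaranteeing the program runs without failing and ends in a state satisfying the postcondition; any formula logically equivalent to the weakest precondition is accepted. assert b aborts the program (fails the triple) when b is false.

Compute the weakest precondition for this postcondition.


Working backward. After the program, the postcondition !(u + 4 <= -6) must hold; in canonical form it is !(u <= -10).
Then branch requires !(u <= -10); else branch requires !(val <= 2*u - 6).
Before the if: ((3*u <= -3 || 2*u <= 4) ==> (!(u <= -10))) && ((!(3*u <= -3 || 2*u <= 4)) ==> (!(val <= 2*u - 6)))
Before u := 2*val: ((6*val <= -3 || 4*val <= 4) ==> (!(2*val <= -10))) && ((!(6*val <= -3 || 4*val <= 4)) ==> (!(3*val >= 6)))
Before val := u + 4: ((6*u <= -27 || 4*u <= -12) ==> (!(2*u <= -18))) && ((!(6*u <= -27 || 4*u <= -12)) ==> (!(3*u >= -6)))
Before val := 3*u: ((6*u <= -27 || 4*u <= -12) ==> (!(2*u <= -18))) && ((!(6*u <= -27 || 4*u <= -12)) ==> (!(3*u >= -6)))
Before assert 3*u + 6 > u - 8 || 3*val + val - 5 >= 2*u - 3: (2*u > -14 || 4*val >= 2*u + 2) && ((6*u <= -27 || 4*u <= -12) ==> (!(2*u <= -18))) && ((!(6*u <= -27 || 4*u <= -12)) ==> (!(3*u >= -6)))
Answer: WP = (2*u > -14 || 4*val >= 2*u + 2) && ((6*u <= -27 || 4*u <= -12) ==> (!(2*u <= -18))) && ((!(6*u <= -27 || 4*u <= -12)) ==> (!(3*u >= -6)))


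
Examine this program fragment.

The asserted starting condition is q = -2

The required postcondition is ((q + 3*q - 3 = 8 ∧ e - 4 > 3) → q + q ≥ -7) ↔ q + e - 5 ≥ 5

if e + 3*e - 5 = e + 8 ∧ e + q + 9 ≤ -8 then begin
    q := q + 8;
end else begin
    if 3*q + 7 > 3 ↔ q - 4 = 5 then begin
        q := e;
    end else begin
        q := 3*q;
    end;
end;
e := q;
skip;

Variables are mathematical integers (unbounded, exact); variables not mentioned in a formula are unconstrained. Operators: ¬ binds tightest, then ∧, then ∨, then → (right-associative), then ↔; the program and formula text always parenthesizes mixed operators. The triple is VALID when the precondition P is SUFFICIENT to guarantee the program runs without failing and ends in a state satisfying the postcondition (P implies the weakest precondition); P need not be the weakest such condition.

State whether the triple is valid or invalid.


Working backward. After the program, the postcondition ((q + 3*q - 3 = 8 ∧ e - 4 > 3) → q + q ≥ -7) ↔ q + e - 5 ≥ 5 must hold; in canonical form it is ((4*q = 11 ∧ e > 7) → 2*q ≥ -7) ↔ e + q ≥ 10.
Before skip: ((4*q = 11 ∧ e > 7) → 2*q ≥ -7) ↔ e + q ≥ 10
Before e := q: ((4*q = 11 ∧ q > 7) → 2*q ≥ -7) ↔ 2*q ≥ 10
Then branch requires ((4*q = -21 ∧ q > -1) → 2*q ≥ -23) ↔ 2*q ≥ -6; else branch requires ((3*q > -4 ↔ q = 9) → (((4*e = 11 ∧ e > 7) → 2*e ≥ -7) ↔ 2*e ≥ 10)) ∧ ((¬(3*q > -4 ↔ q = 9)) → (((12*q = 11 ∧ 3*q > 7) → 6*q ≥ -7) ↔ 6*q ≥ 10)).
Before the if: ((3*e = 13 ∧ e + q ≤ -17) → (((4*q = -21 ∧ q > -1) → 2*q ≥ -23) ↔ 2*q ≥ -6)) ∧ ((¬(3*e = 13 ∧ e + q ≤ -17)) → (((3*q > -4 ↔ q = 9) → (((4*e = 11 ∧ e > 7) → 2*e ≥ -7) ↔ 2*e ≥ 10)) ∧ ((¬(3*q > -4 ↔ q = 9)) → (((12*q = 11 ∧ 3*q > 7) → 6*q ≥ -7) ↔ 6*q ≥ 10))))
The weakest precondition is ((3*e = 13 ∧ e + q ≤ -17) → (((4*q = -21 ∧ q > -1) → 2*q ≥ -23) ↔ 2*q ≥ -6)) ∧ ((¬(3*e = 13 ∧ e + q ≤ -17)) → (((3*q > -4 ↔ q = 9) → (((4*e = 11 ∧ e > 7) → 2*e ≥ -7) ↔ 2*e ≥ 10)) ∧ ((¬(3*q > -4 ↔ q = 9)) → (((12*q = 11 ∧ 3*q > 7) → 6*q ≥ -7) ↔ 6*q ≥ 10)))).
Check whether q = -2 implies it.
Countermodel: at the initial state e = 4, q = -2, the precondition holds but the weakest precondition fails.
Answer: invalid


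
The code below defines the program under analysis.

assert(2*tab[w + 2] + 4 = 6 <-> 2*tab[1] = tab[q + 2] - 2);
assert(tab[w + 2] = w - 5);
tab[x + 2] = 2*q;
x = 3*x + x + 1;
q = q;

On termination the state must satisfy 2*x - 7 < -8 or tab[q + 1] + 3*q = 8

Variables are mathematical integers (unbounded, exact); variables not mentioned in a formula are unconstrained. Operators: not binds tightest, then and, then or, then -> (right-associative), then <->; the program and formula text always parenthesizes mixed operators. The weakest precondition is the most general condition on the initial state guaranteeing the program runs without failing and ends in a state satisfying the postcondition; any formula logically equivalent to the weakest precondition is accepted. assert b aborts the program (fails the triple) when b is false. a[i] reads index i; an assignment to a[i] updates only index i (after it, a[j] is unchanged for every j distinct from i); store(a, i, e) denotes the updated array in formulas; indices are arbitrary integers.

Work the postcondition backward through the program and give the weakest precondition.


Working backward. After the program, the postcondition 2*x - 7 < -8 or tab[q + 1] + 3*q = 8 must hold; in canonical form it is 2*x < -1 or tab[q + 1] + 3*q = 8.
Before q := q: 2*x < -1 or tab[q + 1] + 3*q = 8
Before x := 3*x + x + 1: 8*x < -3 or tab[q + 1] + 3*q = 8
Before tab[x + 2] := 2*q: 8*x < -3 or store(tab, x + 2, 2*q)[q + 1] + 3*q = 8
Before assert tab[w + 2] = w - 5: tab[w + 2] = w - 5 and (8*x < -3 or store(tab, x + 2, 2*q)[q + 1] + 3*q = 8)
Before assert 2*tab[w + 2] + 4 = 6 <-> 2*tab[1] = tab[q + 2] - 2: (2*tab[w + 2] = 2 <-> 2*tab[1] = tab[q + 2] - 2) and tab[w + 2] = w - 5 and (8*x < -3 or store(tab, x + 2, 2*q)[q + 1] + 3*q = 8)
Answer: WP = (2*tab[w + 2] = 2 <-> 2*tab[1] = tab[q + 2] - 2) and tab[w + 2] = w - 5 and (8*x < -3 or store(tab, x + 2, 2*q)[q + 1] + 3*q = 8)


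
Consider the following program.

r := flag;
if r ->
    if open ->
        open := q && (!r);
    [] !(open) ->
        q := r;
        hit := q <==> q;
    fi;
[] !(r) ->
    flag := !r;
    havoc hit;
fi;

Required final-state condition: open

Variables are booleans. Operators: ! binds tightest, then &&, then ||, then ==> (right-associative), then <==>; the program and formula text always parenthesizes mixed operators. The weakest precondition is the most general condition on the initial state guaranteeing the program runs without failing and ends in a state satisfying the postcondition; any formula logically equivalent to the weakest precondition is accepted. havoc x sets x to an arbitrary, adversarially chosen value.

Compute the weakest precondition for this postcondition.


Working backward. After the program, open must hold.
Then branch requires (open ==> (q && (!r))) && ((!open) ==> open); else branch requires open.
Before the if: (r ==> ((open ==> (q && (!r))) && ((!open) ==> open))) && ((!r) ==> open)
Before r := flag: (flag ==> ((open ==> (q && (!flag))) && ((!open) ==> open))) && ((!flag) ==> open)
Answer: WP = (flag ==> ((open ==> (q && (!flag))) && ((!open) ==> open))) && ((!flag) ==> open)


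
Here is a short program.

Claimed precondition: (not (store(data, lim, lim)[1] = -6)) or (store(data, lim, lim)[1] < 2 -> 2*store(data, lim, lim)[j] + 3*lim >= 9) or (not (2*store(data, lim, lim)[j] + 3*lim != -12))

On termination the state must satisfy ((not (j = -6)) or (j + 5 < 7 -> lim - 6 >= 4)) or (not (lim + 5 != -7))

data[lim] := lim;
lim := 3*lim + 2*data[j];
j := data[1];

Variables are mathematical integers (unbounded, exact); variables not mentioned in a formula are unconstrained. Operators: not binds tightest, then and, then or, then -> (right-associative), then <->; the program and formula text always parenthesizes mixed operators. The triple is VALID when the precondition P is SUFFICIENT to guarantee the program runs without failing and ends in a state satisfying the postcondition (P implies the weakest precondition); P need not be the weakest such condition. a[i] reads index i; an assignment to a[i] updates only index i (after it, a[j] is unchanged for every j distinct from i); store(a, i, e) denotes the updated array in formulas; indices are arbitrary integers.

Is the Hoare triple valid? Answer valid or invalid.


Working backward. After the program, the postcondition ((not (j = -6)) or (j + 5 < 7 -> lim - 6 >= 4)) or (not (lim + 5 != -7)) must hold; in canonical form it is (not (j = -6)) or (j < 2 -> lim >= 10) or (not (lim != -12)).
Before j := data[1]: (not (data[1] = -6)) or (data[1] < 2 -> lim >= 10) or (not (lim != -12))
Before lim := 3*lim + 2*data[j]: (not (data[1] = -6)) or (data[1] < 2 -> 2*data[j] + 3*lim >= 10) or (not (2*data[j] + 3*lim != -12))
Before data[lim] := lim: (not (store(data, lim, lim)[1] = -6)) or (store(data, lim, lim)[1] < 2 -> 2*store(data, lim, lim)[j] + 3*lim >= 10) or (not (2*store(data, lim, lim)[j] + 3*lim != -12))
The weakest precondition is (not (store(data, lim, lim)[1] = -6)) or (store(data, lim, lim)[1] < 2 -> 2*store(data, lim, lim)[j] + 3*lim >= 10) or (not (2*store(data, lim, lim)[j] + 3*lim != -12)).
Check whether (not (store(data, lim, lim)[1] = -6)) or (store(data, lim, lim)[1] < 2 -> 2*store(data, lim, lim)[j] + 3*lim >= 9) or (not (2*store(data, lim, lim)[j] + 3*lim != -12)) implies it.
Countermodel: at the initial state data = {[1] = -6, [3] = 2, [4] = 0, elsewhere 2}, j = 4, lim = 3, the precondition holds but the weakest precondition fails.
Answer: invalid


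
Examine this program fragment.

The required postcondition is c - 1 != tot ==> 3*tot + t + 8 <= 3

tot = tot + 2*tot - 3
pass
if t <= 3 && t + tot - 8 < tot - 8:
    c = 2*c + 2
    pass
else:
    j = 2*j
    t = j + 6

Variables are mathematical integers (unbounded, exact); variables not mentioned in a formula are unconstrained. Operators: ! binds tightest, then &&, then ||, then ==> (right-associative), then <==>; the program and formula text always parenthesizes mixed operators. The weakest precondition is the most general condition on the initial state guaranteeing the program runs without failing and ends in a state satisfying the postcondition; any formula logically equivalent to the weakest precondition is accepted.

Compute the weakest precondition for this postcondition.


Working backward. After the program, the postcondition c - 1 != tot ==> 3*tot + t + 8 <= 3 must hold; in canonical form it is c != tot + 1 ==> t + 3*tot <= -5.
Then branch requires 2*c != tot - 1 ==> t + 3*tot <= -5; else branch requires c != tot + 1 ==> 2*j + 3*tot <= -11.
Before the if: ((t <= 3 && t < 0) ==> (2*c != tot - 1 ==> t + 3*tot <= -5)) && ((!(t <= 3 && t < 0)) ==> (c != tot + 1 ==> 2*j + 3*tot <= -11))
Before skip: ((t <= 3 && t < 0) ==> (2*c != tot - 1 ==> t + 3*tot <= -5)) && ((!(t <= 3 && t < 0)) ==> (c != tot + 1 ==> 2*j + 3*tot <= -11))
Before tot := tot + 2*tot - 3: ((t <= 3 && t < 0) ==> (2*c != 3*tot - 4 ==> t + 9*tot <= 4)) && ((!(t <= 3 && t < 0)) ==> (c != 3*tot - 2 ==> 2*j + 9*tot <= -2))
Answer: WP = ((t <= 3 && t < 0) ==> (2*c != 3*tot - 4 ==> t + 9*tot <= 4)) && ((!(t <= 3 && t < 0)) ==> (c != 3*tot - 2 ==> 2*j + 9*tot <= -2))


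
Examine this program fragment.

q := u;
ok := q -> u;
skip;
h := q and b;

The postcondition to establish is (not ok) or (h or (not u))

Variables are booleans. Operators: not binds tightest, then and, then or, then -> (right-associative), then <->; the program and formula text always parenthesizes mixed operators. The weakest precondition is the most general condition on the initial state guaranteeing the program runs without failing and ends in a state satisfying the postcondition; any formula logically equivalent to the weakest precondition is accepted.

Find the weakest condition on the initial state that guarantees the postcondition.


Working backward. After the program, the postcondition (not ok) or (h or (not u)) must hold; in canonical form it is (not ok) or h or (not u).
Before h := q and b: (not ok) or (q and b) or (not u)
Before skip: (not ok) or (q and b) or (not u)
Before ok := q -> u: (not (q -> u)) or (q and b) or (not u)
Before q := u: (u and b) or (not u)
Answer: WP = (u and b) or (not u)


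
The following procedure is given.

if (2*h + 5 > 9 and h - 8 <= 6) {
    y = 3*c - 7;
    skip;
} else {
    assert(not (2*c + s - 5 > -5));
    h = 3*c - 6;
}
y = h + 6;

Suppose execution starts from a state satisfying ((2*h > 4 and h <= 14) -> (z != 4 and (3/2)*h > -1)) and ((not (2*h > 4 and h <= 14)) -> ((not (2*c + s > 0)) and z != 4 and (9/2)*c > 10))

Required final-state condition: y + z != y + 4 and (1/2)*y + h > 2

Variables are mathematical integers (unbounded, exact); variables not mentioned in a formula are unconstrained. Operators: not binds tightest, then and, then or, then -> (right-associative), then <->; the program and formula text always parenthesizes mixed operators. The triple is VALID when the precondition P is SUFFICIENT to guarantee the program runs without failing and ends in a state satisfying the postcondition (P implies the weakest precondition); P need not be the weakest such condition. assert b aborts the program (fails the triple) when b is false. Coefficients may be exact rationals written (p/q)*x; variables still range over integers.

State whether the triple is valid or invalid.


Working backward. After the program, the postcondition y + z != y + 4 and (1/2)*y + h > 2 must hold; in canonical form it is z != 4 and h + (1/2)*y > 2.
Before y := h + 6: z != 4 and (3/2)*h > -1
Then branch requires z != 4 and (3/2)*h > -1; else branch requires (not (2*c + s > 0)) and z != 4 and (9/2)*c > 8.
Before the if: ((2*h > 4 and h <= 14) -> (z != 4 and (3/2)*h > -1)) and ((not (2*h > 4 and h <= 14)) -> ((not (2*c + s > 0)) and z != 4 and (9/2)*c > 8))
The weakest precondition is ((2*h > 4 and h <= 14) -> (z != 4 and (3/2)*h > -1)) and ((not (2*h > 4 and h <= 14)) -> ((not (2*c + s > 0)) and z != 4 and (9/2)*c > 8)).
Check whether ((2*h > 4 and h <= 14) -> (z != 4 and (3/2)*h > -1)) and ((not (2*h > 4 and h <= 14)) -> ((not (2*c + s > 0)) and z != 4 and (9/2)*c > 10)) implies it.
Every state satisfying the precondition satisfies the weakest precondition: the implication holds.
Answer: valid


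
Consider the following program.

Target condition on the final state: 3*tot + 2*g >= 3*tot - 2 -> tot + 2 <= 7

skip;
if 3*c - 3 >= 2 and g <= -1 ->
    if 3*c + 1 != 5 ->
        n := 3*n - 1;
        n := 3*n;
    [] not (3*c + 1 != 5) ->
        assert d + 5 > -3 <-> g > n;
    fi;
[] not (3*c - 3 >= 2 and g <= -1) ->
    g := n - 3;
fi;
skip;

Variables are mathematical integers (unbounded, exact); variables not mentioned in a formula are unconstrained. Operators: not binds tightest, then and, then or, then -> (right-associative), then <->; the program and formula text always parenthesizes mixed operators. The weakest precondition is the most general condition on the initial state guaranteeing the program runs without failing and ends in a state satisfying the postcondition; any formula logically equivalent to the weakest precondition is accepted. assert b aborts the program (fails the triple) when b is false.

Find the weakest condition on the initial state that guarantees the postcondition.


Working backward. After the program, the postcondition 3*tot + 2*g >= 3*tot - 2 -> tot + 2 <= 7 must hold; in canonical form it is 2*g >= -2 -> tot <= 5.
Before skip: 2*g >= -2 -> tot <= 5
Then branch requires (3*c != 4 -> (2*g >= -2 -> tot <= 5)) and ((not (3*c != 4)) -> ((d > -8 <-> g > n) and (2*g >= -2 -> tot <= 5))); else branch requires 2*n >= 4 -> tot <= 5.
Before the if: ((3*c >= 5 and g <= -1) -> ((3*c != 4 -> (2*g >= -2 -> tot <= 5)) and ((not (3*c != 4)) -> ((d > -8 <-> g > n) and (2*g >= -2 -> tot <= 5))))) and ((not (3*c >= 5 and g <= -1)) -> (2*n >= 4 -> tot <= 5))
Before skip: ((3*c >= 5 and g <= -1) -> ((3*c != 4 -> (2*g >= -2 -> tot <= 5)) and ((not (3*c != 4)) -> ((d > -8 <-> g > n) and (2*g >= -2 -> tot <= 5))))) and ((not (3*c >= 5 and g <= -1)) -> (2*n >= 4 -> tot <= 5))
Answer: WP = ((3*c >= 5 and g <= -1) -> ((3*c != 4 -> (2*g >= -2 -> tot <= 5)) and ((not (3*c != 4)) -> ((d > -8 <-> g > n) and (2*g >= -2 -> tot <= 5))))) and ((not (3*c >= 5 and g <= -1)) -> (2*n >= 4 -> tot <= 5))


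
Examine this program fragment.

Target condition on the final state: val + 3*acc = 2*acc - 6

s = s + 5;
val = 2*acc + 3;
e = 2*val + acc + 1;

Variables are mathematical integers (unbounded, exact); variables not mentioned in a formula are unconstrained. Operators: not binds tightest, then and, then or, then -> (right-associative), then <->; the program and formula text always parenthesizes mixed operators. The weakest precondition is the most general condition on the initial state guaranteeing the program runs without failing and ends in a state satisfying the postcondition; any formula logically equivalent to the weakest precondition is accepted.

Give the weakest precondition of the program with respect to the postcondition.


Working backward. After the program, the postcondition val + 3*acc = 2*acc - 6 must hold; in canonical form it is acc + val = -6.
Before e := 2*val + acc + 1: acc + val = -6
Before val := 2*acc + 3: 3*acc = -9
Before s := s + 5: 3*acc = -9
Answer: WP = 3*acc = -9


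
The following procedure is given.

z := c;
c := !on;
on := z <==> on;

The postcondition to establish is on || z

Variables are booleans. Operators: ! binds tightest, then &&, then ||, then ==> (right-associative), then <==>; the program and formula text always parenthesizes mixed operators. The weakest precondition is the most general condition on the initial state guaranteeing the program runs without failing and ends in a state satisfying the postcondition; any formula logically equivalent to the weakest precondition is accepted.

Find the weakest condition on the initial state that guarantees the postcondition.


Working backward. After the program, on || z must hold.
Before on := z <==> on: (z <==> on) || z
Before c := !on: (z <==> on) || z
Before z := c: (c <==> on) || c
Answer: WP = (c <==> on) || c


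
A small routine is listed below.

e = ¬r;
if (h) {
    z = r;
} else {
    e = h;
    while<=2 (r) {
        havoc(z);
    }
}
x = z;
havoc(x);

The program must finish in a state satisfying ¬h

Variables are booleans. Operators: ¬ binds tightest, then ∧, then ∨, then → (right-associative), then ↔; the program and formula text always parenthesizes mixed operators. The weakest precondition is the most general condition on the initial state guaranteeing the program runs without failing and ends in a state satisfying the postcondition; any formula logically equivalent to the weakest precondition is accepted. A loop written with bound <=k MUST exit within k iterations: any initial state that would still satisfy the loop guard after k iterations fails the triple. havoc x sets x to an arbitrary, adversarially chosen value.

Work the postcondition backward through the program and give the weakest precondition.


Working backward. After the program, ¬h must hold.
Before havoc x: ¬h
Before x := z: ¬h
Then branch requires ¬h; else branch requires (r → ((r → ((¬r) ∧ (¬h))) ∧ ((¬r) → (¬h)))) ∧ ((¬r) → (¬h)).
Before the if: (h → (¬h)) ∧ ((¬h) → ((r → ((r → ((¬r) ∧ (¬h))) ∧ ((¬r) → (¬h)))) ∧ ((¬r) → (¬h))))
Before e := ¬r: (h → (¬h)) ∧ ((¬h) → ((r → ((r → ((¬r) ∧ (¬h))) ∧ ((¬r) → (¬h)))) ∧ ((¬r) → (¬h))))
Answer: WP = (h → (¬h)) ∧ ((¬h) → ((r → ((r → ((¬r) ∧ (¬h))) ∧ ((¬r) → (¬h)))) ∧ ((¬r) → (¬h))))


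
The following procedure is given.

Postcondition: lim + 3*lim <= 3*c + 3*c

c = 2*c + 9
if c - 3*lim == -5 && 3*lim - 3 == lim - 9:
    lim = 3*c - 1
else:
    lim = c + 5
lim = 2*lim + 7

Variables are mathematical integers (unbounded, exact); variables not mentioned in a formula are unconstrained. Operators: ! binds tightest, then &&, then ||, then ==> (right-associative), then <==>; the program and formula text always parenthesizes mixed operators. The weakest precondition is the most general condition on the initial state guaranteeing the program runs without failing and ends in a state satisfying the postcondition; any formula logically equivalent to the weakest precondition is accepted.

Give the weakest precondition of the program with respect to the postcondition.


Working backward. After the program, the postcondition lim + 3*lim <= 3*c + 3*c must hold; in canonical form it is 4*lim <= 6*c.
Before lim := 2*lim + 7: 8*lim <= 6*c - 28
Then branch requires 18*c <= -20; else branch requires 2*c <= -68.
Before the if: ((c == 3*lim - 5 && 2*lim == -6) ==> 18*c <= -20) && ((!(c == 3*lim - 5 && 2*lim == -6)) ==> 2*c <= -68)
Before c := 2*c + 9: ((2*c == 3*lim - 14 && 2*lim == -6) ==> 36*c <= -182) && ((!(2*c == 3*lim - 14 && 2*lim == -6)) ==> 4*c <= -86)
Answer: WP = ((2*c == 3*lim - 14 && 2*lim == -6) ==> 36*c <= -182) && ((!(2*c == 3*lim - 14 && 2*lim == -6)) ==> 4*c <= -86)


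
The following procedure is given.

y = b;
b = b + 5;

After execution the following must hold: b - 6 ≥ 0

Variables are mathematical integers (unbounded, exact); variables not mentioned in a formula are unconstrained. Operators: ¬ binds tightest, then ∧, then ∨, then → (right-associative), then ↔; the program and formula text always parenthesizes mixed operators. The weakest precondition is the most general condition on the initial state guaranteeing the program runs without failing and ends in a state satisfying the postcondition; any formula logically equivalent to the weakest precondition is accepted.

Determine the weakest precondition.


Working backward. After the program, the postcondition b - 6 ≥ 0 must hold; in canonical form it is b ≥ 6.
Before b := b + 5: b ≥ 1
Before y := b: b ≥ 1
Answer: WP = b ≥ 1


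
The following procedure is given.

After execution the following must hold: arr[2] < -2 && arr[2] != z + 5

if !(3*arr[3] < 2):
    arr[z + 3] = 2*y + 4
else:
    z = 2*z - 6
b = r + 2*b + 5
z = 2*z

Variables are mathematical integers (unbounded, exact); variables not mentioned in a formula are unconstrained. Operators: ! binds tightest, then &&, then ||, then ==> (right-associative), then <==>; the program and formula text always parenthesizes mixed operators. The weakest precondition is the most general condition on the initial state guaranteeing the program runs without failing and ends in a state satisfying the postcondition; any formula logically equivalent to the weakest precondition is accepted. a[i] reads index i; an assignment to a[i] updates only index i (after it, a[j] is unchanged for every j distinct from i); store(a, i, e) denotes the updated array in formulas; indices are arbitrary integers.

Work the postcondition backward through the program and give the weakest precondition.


Working backward. After the program, arr[2] < -2 && arr[2] != z + 5 must hold.
Before z := 2*z: arr[2] < -2 && arr[2] != 2*z + 5
Before b := r + 2*b + 5: arr[2] < -2 && arr[2] != 2*z + 5
Then branch requires store(arr, z + 3, 2*y + 4)[2] < -2 && store(arr, z + 3, 2*y + 4)[2] != 2*z + 5; else branch requires arr[2] < -2 && arr[2] != 4*z - 7.
Before the if: ((!(3*arr[3] < 2)) ==> (store(arr, z + 3, 2*y + 4)[2] < -2 && store(arr, z + 3, 2*y + 4)[2] != 2*z + 5)) && (3*arr[3] < 2 ==> (arr[2] < -2 && arr[2] != 4*z - 7))
Answer: WP = ((!(3*arr[3] < 2)) ==> (store(arr, z + 3, 2*y + 4)[2] < -2 && store(arr, z + 3, 2*y + 4)[2] != 2*z + 5)) && (3*arr[3] < 2 ==> (arr[2] < -2 && arr[2] != 4*z - 7))
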